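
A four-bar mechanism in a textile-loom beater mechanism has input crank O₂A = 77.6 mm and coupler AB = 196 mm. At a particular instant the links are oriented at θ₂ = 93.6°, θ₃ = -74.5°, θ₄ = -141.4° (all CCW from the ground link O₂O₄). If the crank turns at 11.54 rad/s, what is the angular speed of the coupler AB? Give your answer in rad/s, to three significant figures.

ω₂ = 11.54 rad/s
Differentiating the loop-closure r₂e^{iθ₂}+r₃e^{iθ₃}=r₁+r₄e^{iθ₄} gives r₂ω₂e^{iθ₂}+r₃ω₃e^{iθ₃}=r₄ω₄e^{iθ₄}.
Eliminating the other unknown: ω₃ = r₂ω₂ sin(θ₄−θ₂) / [r₃ sin(θ₃−θ₄)].
Numerator sine = +0.81915; denominator sine = +0.91982.
Result = 0.0776·11.54·(+0.81915) / (0.196·(+0.91982)) = +4.0689 rad/s; magnitude 4.0689 rad/s.

4.07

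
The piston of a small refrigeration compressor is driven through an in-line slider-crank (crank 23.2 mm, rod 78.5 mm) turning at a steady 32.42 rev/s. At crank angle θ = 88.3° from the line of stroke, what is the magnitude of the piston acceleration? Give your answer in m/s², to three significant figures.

ω = 2π·32.4 = 203.7 rad/s
x(θ) = r cosθ + √(L² − r² sin²θ); with ω constant, a = ω²·d²x/dθ².
d²x/dθ² = −r cosθ − r²(cos2θ)/√u − r⁴ sin²2θ/(4u^{3/2}),  u = L² − r² sin²θ = 0.00562448 m².
Substituting r = 0.0232 m, L = 0.0785 m, θ = 88.3°: d²x/dθ² = +0.0064754 m.
a = ω²·d²x/dθ² = (203.7)²·(+0.0064754) = +268.69 m/s²;  |a| = 268.69 m/s².

269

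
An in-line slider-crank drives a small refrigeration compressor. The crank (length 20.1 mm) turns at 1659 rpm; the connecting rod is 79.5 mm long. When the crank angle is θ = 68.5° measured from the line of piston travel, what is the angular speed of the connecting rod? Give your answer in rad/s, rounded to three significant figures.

16.6

ω = 173.7 rad/s (converted from 1659 rpm).
The rod makes angle φ with the slider axis where L sinφ = r sinθ; differentiating, L cosφ·φ̇ = r ω cosθ.
L cosφ = √(L² − r² sin²θ) = 0.077269 m.
|ω_rod| = r ω |cosθ| / √(L² − r² sin²θ) = 0.0201·173.7·0.36650/0.077269 = 16.563 rad/s.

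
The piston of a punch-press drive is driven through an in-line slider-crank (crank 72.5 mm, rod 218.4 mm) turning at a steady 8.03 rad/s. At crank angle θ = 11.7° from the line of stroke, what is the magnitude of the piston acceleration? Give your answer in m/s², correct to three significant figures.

6.01

ω = 8.03 rad/s
x(θ) = r cosθ + √(L² − r² sin²θ); with ω constant, a = ω²·d²x/dθ².
d²x/dθ² = −r cosθ − r²(cos2θ)/√u − r⁴ sin²2θ/(4u^{3/2}),  u = L² − r² sin²θ = 0.0474824 m².
Substituting r = 0.0725 m, L = 0.2184 m, θ = 11.7°: d²x/dθ² = -0.093237 m.
a = ω²·d²x/dθ² = (8.03)²·(-0.093237) = -6.012 m/s²;  |a| = 6.012 m/s².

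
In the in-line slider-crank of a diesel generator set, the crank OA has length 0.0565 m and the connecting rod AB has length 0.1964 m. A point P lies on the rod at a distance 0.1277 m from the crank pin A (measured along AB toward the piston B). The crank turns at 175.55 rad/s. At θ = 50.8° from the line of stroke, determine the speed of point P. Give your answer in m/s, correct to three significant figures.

8.89

ω = 175.6 rad/s.  Crank-pin speed |V_A| = rω = 9.9186 m/s, perpendicular to OA.
Rod angle: sinφ = −(r/L) sinθ ⇒ φ = -12.881°; ω_rod = −rω cosθ/√(L²−r²sin²θ) = -32.743 rad/s.
V_P = V_A + ω_rod × AP, with AP = 0.1277 m along the rod.
Components: V_Px = −rω sinθ − a·ω_rod·sinφ = -8.6185 m/s;  V_Py = rω cosθ + a·ω_rod·cosφ = +2.1928 m/s.
|V_P| = √(V_Px² + V_Py²) = 8.8931 m/s.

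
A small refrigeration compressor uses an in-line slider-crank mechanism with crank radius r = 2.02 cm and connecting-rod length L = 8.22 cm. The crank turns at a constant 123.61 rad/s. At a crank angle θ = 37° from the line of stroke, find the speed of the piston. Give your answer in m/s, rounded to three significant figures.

ω = 123.6 rad/s
For an in-line slider-crank, x = r cosθ + √(L² − r² sin²θ), so v = −rω sinθ·[1 + r cosθ/√(L² − r² sin²θ)].
With r = 0.0202 m, L = 0.0822 m, θ = 37°: √(L² − r² sin²θ) = 0.081296 m.
v = −0.0202·123.6·0.60182·[1 + 0.0202·0.79864/0.081296] = -1.8009 m/s.
|v| = 1.8009 m/s.

1.80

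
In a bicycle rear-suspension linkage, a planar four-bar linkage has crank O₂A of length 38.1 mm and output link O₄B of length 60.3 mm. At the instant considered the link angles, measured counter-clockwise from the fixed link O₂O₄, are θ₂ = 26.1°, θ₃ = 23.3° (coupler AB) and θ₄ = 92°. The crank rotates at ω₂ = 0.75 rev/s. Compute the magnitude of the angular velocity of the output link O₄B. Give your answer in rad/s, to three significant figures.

0.156

ω₂ = 4.712 rad/s (from 0.75 rev/s).
Differentiating the loop-closure r₂e^{iθ₂}+r₃e^{iθ₃}=r₁+r₄e^{iθ₄} gives r₂ω₂e^{iθ₂}+r₃ω₃e^{iθ₃}=r₄ω₄e^{iθ₄}.
Eliminating the other unknown: ω₄ = r₂ω₂ sin(θ₂−θ₃) / [r₄ sin(θ₄−θ₃)].
Numerator sine = +0.04885; denominator sine = +0.93169.
Result = 0.0381·4.712·(+0.04885) / (0.0603·(+0.93169)) = +0.15611 rad/s; magnitude 0.15611 rad/s.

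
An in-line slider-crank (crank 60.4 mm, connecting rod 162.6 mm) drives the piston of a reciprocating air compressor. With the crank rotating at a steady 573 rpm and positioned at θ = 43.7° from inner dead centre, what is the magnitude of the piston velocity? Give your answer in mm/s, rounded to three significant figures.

3200

ω = 2π·573/60 = 60 rad/s
For an in-line slider-crank, x = r cosθ + √(L² − r² sin²θ), so v = −rω sinθ·[1 + r cosθ/√(L² − r² sin²θ)].
With r = 0.0604 m, L = 0.1626 m, θ = 43.7°: √(L² − r² sin²θ) = 0.15715 m.
v = −0.0604·60·0.69088·[1 + 0.0604·0.72297/0.15715] = -3.1997 m/s.
|v| = 3.1997 m/s = 3199.7 mm/s.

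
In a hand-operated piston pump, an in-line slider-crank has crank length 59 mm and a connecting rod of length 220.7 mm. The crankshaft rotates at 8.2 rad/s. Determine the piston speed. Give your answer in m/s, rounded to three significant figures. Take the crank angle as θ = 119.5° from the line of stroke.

0.364

ω = 8.2 rad/s
For an in-line slider-crank, x = r cosθ + √(L² − r² sin²θ), so v = −rω sinθ·[1 + r cosθ/√(L² − r² sin²θ)].
With r = 0.059 m, L = 0.2207 m, θ = 119.5°: √(L² − r² sin²θ) = 0.21464 m.
v = −0.059·8.2·0.87036·[1 + 0.059·-0.49242/0.21464] = -0.36408 m/s.
|v| = 0.36408 m/s.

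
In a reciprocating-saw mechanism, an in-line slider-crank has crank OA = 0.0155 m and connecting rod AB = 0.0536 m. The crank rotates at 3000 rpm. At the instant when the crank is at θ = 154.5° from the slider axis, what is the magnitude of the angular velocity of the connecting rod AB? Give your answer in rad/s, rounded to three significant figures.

82.6

ω = 314.2 rad/s (converted from 3000 rpm).
The rod makes angle φ with the slider axis where L sinφ = r sinθ; differentiating, L cosφ·φ̇ = r ω cosθ.
L cosφ = √(L² − r² sin²θ) = 0.053183 m.
|ω_rod| = r ω |cosθ| / √(L² − r² sin²θ) = 0.0155·314.2·0.90259/0.053183 = 82.641 rad/s.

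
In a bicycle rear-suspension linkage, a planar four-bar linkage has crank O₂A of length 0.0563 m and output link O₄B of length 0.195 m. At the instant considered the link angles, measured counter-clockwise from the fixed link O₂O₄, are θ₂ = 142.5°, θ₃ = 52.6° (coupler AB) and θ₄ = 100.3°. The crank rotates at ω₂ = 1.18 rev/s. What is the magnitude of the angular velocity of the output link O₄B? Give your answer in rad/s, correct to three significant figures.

2.89

ω₂ = 7.414 rad/s (from 1.18 rev/s).
Differentiating the loop-closure r₂e^{iθ₂}+r₃e^{iθ₃}=r₁+r₄e^{iθ₄} gives r₂ω₂e^{iθ₂}+r₃ω₃e^{iθ₃}=r₄ω₄e^{iθ₄}.
Eliminating the other unknown: ω₄ = r₂ω₂ sin(θ₂−θ₃) / [r₄ sin(θ₄−θ₃)].
Numerator sine = +1.00000; denominator sine = +0.73963.
Result = 0.0563·7.414·(+1.00000) / (0.195·(+0.73963)) = +2.8941 rad/s; magnitude 2.8941 rad/s.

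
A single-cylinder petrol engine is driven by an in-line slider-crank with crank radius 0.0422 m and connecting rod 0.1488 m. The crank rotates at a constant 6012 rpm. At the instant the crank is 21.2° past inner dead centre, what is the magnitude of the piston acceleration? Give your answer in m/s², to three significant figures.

19200

ω = 2π·6012/60 = 629.6 rad/s
x(θ) = r cosθ + √(L² − r² sin²θ); with ω constant, a = ω²·d²x/dθ².
d²x/dθ² = −r cosθ − r²(cos2θ)/√u − r⁴ sin²2θ/(4u^{3/2}),  u = L² − r² sin²θ = 0.0219086 m².
Substituting r = 0.0422 m, L = 0.1488 m, θ = 21.2°: d²x/dθ² = -0.04834 m.
a = ω²·d²x/dθ² = (629.6)²·(-0.04834) = -19160 m/s²;  |a| = 19160 m/s².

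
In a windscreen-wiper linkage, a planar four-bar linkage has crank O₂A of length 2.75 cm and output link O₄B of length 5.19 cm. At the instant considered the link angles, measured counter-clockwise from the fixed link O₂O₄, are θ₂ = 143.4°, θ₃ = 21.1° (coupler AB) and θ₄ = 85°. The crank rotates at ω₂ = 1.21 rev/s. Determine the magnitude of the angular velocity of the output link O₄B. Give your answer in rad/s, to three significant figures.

3.79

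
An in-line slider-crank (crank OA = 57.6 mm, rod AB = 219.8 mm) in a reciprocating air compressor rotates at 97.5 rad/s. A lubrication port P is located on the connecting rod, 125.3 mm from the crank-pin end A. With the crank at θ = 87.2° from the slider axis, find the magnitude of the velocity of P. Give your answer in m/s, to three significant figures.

5.65

ω = 97.5 rad/s.  Crank-pin speed |V_A| = rω = 5.616 m/s, perpendicular to OA.
Rod angle: sinφ = −(r/L) sinθ ⇒ φ = -15.174°; ω_rod = −rω cosθ/√(L²−r²sin²θ) = -1.2932 rad/s.
V_P = V_A + ω_rod × AP, with AP = 0.1253 m along the rod.
Components: V_Px = −rω sinθ − a·ω_rod·sinφ = -5.6517 m/s;  V_Py = rω cosθ + a·ω_rod·cosφ = +0.11795 m/s.
|V_P| = √(V_Px² + V_Py²) = 5.6529 m/s.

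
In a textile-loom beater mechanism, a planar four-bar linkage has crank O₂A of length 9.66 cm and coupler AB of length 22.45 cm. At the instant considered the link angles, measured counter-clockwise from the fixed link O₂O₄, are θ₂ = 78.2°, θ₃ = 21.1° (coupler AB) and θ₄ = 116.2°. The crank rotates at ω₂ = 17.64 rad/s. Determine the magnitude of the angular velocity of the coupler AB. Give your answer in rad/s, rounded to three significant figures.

4.69

ω₂ = 17.64 rad/s
Differentiating the loop-closure r₂e^{iθ₂}+r₃e^{iθ₃}=r₁+r₄e^{iθ₄} gives r₂ω₂e^{iθ₂}+r₃ω₃e^{iθ₃}=r₄ω₄e^{iθ₄}.
Eliminating the other unknown: ω₃ = r₂ω₂ sin(θ₄−θ₂) / [r₃ sin(θ₃−θ₄)].
Numerator sine = +0.61566; denominator sine = -0.99604.
Result = 0.0966·17.64·(+0.61566) / (0.2245·(-0.99604)) = -4.6916 rad/s; magnitude 4.6916 rad/s.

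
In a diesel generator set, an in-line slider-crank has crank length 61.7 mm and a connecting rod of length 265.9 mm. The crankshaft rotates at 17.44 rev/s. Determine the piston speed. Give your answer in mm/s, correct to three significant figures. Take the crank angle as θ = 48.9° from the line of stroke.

5880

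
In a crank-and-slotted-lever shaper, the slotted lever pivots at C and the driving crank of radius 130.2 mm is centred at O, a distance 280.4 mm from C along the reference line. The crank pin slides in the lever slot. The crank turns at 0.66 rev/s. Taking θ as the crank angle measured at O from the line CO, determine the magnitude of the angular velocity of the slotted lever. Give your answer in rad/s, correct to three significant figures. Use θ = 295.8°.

1.07

ω = 4.147 rad/s (from 0.66 rev/s).
Crank pin A relative to C: A = (d + r cosθ, r sinθ); lever angle φ = atan2(r sinθ, d + r cosθ).
Differentiating tanφ: φ̇ = rω(d cosθ + r)/(d² + r² + 2dr cosθ).
d² + r² + 2dr cosθ = |CA|² = 0.127355 m²;  d cosθ + r = +0.25224 m.
|ω_lever| = |0.1302·4.147·+0.25224| / 0.127355 = 1.0694 rad/s.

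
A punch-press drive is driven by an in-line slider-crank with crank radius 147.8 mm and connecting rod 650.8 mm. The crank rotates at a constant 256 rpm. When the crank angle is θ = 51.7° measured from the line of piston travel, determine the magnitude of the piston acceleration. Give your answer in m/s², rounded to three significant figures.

ω = 2π·256/60 = 26.81 rad/s
x(θ) = r cosθ + √(L² − r² sin²θ); with ω constant, a = ω²·d²x/dθ².
d²x/dθ² = −r cosθ − r²(cos2θ)/√u − r⁴ sin²2θ/(4u^{3/2}),  u = L² − r² sin²θ = 0.410087 m².
Substituting r = 0.1478 m, L = 0.6508 m, θ = 51.7°: d²x/dθ² = -0.084128 m.
a = ω²·d²x/dθ² = (26.81)²·(-0.084128) = -60.461 m/s²;  |a| = 60.461 m/s².

60.5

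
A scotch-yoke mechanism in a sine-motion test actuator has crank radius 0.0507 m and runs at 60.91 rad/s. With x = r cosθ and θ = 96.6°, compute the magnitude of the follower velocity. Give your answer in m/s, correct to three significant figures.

ω = 60.91 rad/s
x = r cosθ ⇒ ẋ = −rω sinθ.
|v| = rω|sinθ| = 0.0507·60.91·|sin 96.6°| = 3.0677 m/s.

3.07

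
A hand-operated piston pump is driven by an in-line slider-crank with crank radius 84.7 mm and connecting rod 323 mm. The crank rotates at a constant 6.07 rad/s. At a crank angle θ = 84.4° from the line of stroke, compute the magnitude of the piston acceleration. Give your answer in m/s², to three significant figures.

0.526

ω = 6.07 rad/s
x(θ) = r cosθ + √(L² − r² sin²θ); with ω constant, a = ω²·d²x/dθ².
d²x/dθ² = −r cosθ − r²(cos2θ)/√u − r⁴ sin²2θ/(4u^{3/2}),  u = L² − r² sin²θ = 0.0972232 m².
Substituting r = 0.0847 m, L = 0.323 m, θ = 84.4°: d²x/dθ² = +0.014289 m.
a = ω²·d²x/dθ² = (6.07)²·(+0.014289) = +0.52647 m/s²;  |a| = 0.52647 m/s².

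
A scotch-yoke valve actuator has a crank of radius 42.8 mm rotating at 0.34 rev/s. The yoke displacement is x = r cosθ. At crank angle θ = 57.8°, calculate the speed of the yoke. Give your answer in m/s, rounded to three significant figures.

0.0774

ω = 2.136 rad/s (from 0.34 rev/s).
x = r cosθ ⇒ ẋ = −rω sinθ.
|v| = rω|sinθ| = 0.0428·2.136·|sin 57.8°| = 0.07737 m/s.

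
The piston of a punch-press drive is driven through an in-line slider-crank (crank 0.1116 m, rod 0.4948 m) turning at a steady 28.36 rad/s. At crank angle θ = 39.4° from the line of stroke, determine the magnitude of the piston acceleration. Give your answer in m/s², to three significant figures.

ω = 28.36 rad/s
x(θ) = r cosθ + √(L² − r² sin²θ); with ω constant, a = ω²·d²x/dθ².
d²x/dθ² = −r cosθ − r²(cos2θ)/√u − r⁴ sin²2θ/(4u^{3/2}),  u = L² − r² sin²θ = 0.239809 m².
Substituting r = 0.1116 m, L = 0.4948 m, θ = 39.4°: d²x/dθ² = -0.091495 m.
a = ω²·d²x/dθ² = (28.36)²·(-0.091495) = -73.588 m/s²;  |a| = 73.588 m/s².

73.6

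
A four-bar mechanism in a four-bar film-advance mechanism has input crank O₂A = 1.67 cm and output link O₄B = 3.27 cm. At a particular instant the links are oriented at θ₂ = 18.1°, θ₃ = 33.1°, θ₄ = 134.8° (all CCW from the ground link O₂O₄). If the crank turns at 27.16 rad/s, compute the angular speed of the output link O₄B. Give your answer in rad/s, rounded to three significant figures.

ω₂ = 27.16 rad/s
Differentiating the loop-closure r₂e^{iθ₂}+r₃e^{iθ₃}=r₁+r₄e^{iθ₄} gives r₂ω₂e^{iθ₂}+r₃ω₃e^{iθ₃}=r₄ω₄e^{iθ₄}.
Eliminating the other unknown: ω₄ = r₂ω₂ sin(θ₂−θ₃) / [r₄ sin(θ₄−θ₃)].
Numerator sine = -0.25882; denominator sine = +0.97922.
Result = 0.0167·27.16·(-0.25882) / (0.0327·(+0.97922)) = -3.6662 rad/s; magnitude 3.6662 rad/s.

3.67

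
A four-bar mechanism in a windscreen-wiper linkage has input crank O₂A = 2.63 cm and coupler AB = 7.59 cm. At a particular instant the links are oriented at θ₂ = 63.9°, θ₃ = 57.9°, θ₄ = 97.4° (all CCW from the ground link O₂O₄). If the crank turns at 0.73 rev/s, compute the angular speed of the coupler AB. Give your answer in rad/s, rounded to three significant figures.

1.38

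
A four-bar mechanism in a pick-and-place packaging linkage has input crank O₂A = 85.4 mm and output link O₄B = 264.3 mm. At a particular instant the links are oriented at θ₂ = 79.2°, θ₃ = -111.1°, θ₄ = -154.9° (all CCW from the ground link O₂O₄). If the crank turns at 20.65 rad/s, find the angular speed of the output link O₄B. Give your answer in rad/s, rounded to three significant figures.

1.72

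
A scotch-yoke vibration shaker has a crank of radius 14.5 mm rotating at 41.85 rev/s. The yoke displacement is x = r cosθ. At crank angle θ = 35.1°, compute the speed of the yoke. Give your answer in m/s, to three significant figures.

ω = 263 rad/s (from 41.85 rev/s).
x = r cosθ ⇒ ẋ = −rω sinθ.
|v| = rω|sinθ| = 0.0145·263·|sin 35.1°| = 2.1924 m/s.

2.19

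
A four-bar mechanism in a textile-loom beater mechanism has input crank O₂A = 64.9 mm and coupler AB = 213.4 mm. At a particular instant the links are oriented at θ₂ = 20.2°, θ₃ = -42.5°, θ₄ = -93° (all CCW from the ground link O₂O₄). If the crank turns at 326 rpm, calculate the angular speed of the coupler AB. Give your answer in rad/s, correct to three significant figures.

12.4

ω₂ = 34.14 rad/s (from 326 rpm).
Differentiating the loop-closure r₂e^{iθ₂}+r₃e^{iθ₃}=r₁+r₄e^{iθ₄} gives r₂ω₂e^{iθ₂}+r₃ω₃e^{iθ₃}=r₄ω₄e^{iθ₄}.
Eliminating the other unknown: ω₃ = r₂ω₂ sin(θ₄−θ₂) / [r₃ sin(θ₃−θ₄)].
Numerator sine = -0.91914; denominator sine = +0.77162.
Result = 0.0649·34.14·(-0.91914) / (0.2134·(+0.77162)) = -12.367 rad/s; magnitude 12.367 rad/s.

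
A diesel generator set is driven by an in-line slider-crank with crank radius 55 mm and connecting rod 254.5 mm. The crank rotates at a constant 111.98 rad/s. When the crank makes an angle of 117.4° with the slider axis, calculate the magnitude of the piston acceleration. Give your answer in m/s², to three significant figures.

ω = 112 rad/s
x(θ) = r cosθ + √(L² − r² sin²θ); with ω constant, a = ω²·d²x/dθ².
d²x/dθ² = −r cosθ − r²(cos2θ)/√u − r⁴ sin²2θ/(4u^{3/2}),  u = L² − r² sin²θ = 0.0623859 m².
Substituting r = 0.055 m, L = 0.2545 m, θ = 117.4°: d²x/dθ² = +0.032194 m.
a = ω²·d²x/dθ² = (112)²·(+0.032194) = +403.7 m/s²;  |a| = 403.7 m/s².

404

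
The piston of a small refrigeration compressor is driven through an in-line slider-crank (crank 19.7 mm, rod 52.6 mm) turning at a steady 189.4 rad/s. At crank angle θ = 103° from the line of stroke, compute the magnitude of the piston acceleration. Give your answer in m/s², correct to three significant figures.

ω = 189.4 rad/s
x(θ) = r cosθ + √(L² − r² sin²θ); with ω constant, a = ω²·d²x/dθ².
d²x/dθ² = −r cosθ − r²(cos2θ)/√u − r⁴ sin²2θ/(4u^{3/2}),  u = L² − r² sin²θ = 0.00239831 m².
Substituting r = 0.0197 m, L = 0.0526 m, θ = 103°: d²x/dθ² = +0.011493 m.
a = ω²·d²x/dθ² = (189.4)²·(+0.011493) = +412.27 m/s²;  |a| = 412.27 m/s².

412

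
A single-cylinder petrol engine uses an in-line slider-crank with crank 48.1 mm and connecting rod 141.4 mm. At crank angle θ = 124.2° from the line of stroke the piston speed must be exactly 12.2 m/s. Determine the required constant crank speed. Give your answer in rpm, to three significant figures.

For an in-line slider-crank, |v_piston| = rω|sinθ|·[1 + r cosθ/√(L² − r² sin²θ)].
With r = 0.0481 m, L = 0.1414 m, θ = 124.2°: the bracketed kinematic factor |dx/dθ| = 0.031856 m.
ω = v/|dx/dθ| = 12.2/0.031856 = 382.98 rad/s.
N = 60ω/(2π) = 3657.1 rpm.

3660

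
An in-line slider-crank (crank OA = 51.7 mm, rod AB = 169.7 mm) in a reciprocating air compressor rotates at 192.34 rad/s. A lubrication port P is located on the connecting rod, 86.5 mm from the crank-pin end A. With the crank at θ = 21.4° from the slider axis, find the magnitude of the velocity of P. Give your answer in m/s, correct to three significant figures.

6.15

ω = 192.3 rad/s.  Crank-pin speed |V_A| = rω = 9.944 m/s, perpendicular to OA.
Rod angle: sinφ = −(r/L) sinθ ⇒ φ = -6.382°; ω_rod = −rω cosθ/√(L²−r²sin²θ) = -54.898 rad/s.
V_P = V_A + ω_rod × AP, with AP = 0.0865 m along the rod.
Components: V_Px = −rω sinθ − a·ω_rod·sinφ = -4.1562 m/s;  V_Py = rω cosθ + a·ω_rod·cosφ = +4.5392 m/s.
|V_P| = √(V_Px² + V_Py²) = 6.1545 m/s.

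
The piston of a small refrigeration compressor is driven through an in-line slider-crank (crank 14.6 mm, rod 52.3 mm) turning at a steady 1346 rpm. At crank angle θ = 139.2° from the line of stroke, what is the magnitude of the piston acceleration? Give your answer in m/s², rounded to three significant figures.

206

ω = 2π·1346/60 = 141 rad/s
x(θ) = r cosθ + √(L² − r² sin²θ); with ω constant, a = ω²·d²x/dθ².
d²x/dθ² = −r cosθ − r²(cos2θ)/√u − r⁴ sin²2θ/(4u^{3/2}),  u = L² − r² sin²θ = 0.00264428 m².
Substituting r = 0.0146 m, L = 0.0523 m, θ = 139.2°: d²x/dθ² = +0.010365 m.
a = ω²·d²x/dθ² = (141)²·(+0.010365) = +205.92 m/s²;  |a| = 205.92 m/s².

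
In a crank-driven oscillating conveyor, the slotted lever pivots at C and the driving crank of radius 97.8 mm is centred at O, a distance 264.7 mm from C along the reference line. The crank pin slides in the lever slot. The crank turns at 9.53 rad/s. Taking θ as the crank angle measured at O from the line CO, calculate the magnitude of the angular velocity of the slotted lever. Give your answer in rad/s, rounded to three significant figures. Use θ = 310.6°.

2.22

ω = 9.53 rad/s
Crank pin A relative to C: A = (d + r cosθ, r sinθ); lever angle φ = atan2(r sinθ, d + r cosθ).
Differentiating tanφ: φ̇ = rω(d cosθ + r)/(d² + r² + 2dr cosθ).
d² + r² + 2dr cosθ = |CA|² = 0.113325 m²;  d cosθ + r = +0.27006 m.
|ω_lever| = |0.0978·9.53·+0.27006| / 0.113325 = 2.2211 rad/s.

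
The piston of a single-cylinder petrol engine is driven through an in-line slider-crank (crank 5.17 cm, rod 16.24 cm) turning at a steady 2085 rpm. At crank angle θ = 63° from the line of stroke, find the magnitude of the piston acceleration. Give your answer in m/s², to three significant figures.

ω = 2π·2085/60 = 218.3 rad/s
x(θ) = r cosθ + √(L² − r² sin²θ); with ω constant, a = ω²·d²x/dθ².
d²x/dθ² = −r cosθ − r²(cos2θ)/√u − r⁴ sin²2θ/(4u^{3/2}),  u = L² − r² sin²θ = 0.0242518 m².
Substituting r = 0.0517 m, L = 0.1624 m, θ = 63°: d²x/dθ² = -0.013692 m.
a = ω²·d²x/dθ² = (218.3)²·(-0.013692) = -652.75 m/s²;  |a| = 652.75 m/s².

653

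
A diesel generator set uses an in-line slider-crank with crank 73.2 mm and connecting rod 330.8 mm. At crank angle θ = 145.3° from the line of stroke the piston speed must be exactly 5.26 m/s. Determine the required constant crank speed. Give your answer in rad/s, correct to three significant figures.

155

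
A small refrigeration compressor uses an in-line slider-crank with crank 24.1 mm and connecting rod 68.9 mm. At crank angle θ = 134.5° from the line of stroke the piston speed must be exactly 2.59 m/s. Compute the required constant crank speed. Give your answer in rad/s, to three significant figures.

For an in-line slider-crank, |v_piston| = rω|sinθ|·[1 + r cosθ/√(L² − r² sin²θ)].
With r = 0.0241 m, L = 0.0689 m, θ = 134.5°: the bracketed kinematic factor |dx/dθ| = 0.012837 m.
ω = v/|dx/dθ| = 2.59/0.012837 = 201.75 rad/s.

202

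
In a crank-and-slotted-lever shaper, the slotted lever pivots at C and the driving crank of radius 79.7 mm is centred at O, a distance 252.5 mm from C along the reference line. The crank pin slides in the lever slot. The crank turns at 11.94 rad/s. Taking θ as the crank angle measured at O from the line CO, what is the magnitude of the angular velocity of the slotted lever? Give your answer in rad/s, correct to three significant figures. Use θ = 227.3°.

ω = 11.94 rad/s
Crank pin A relative to C: A = (d + r cosθ, r sinθ); lever angle φ = atan2(r sinθ, d + r cosθ).
Differentiating tanφ: φ̇ = rω(d cosθ + r)/(d² + r² + 2dr cosθ).
d² + r² + 2dr cosθ = |CA|² = 0.0428134 m²;  d cosθ + r = -0.091535 m.
|ω_lever| = |0.0797·11.94·-0.091535| / 0.0428134 = 2.0346 rad/s.

2.03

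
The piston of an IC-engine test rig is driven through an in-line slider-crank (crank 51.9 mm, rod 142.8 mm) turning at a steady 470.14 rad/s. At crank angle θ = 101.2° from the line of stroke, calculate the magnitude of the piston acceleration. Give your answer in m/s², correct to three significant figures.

6330

ω = 470.1 rad/s
x(θ) = r cosθ + √(L² − r² sin²θ); with ω constant, a = ω²·d²x/dθ².
d²x/dθ² = −r cosθ − r²(cos2θ)/√u − r⁴ sin²2θ/(4u^{3/2}),  u = L² − r² sin²θ = 0.0177999 m².
Substituting r = 0.0519 m, L = 0.1428 m, θ = 101.2°: d²x/dθ² = +0.028636 m.
a = ω²·d²x/dθ² = (470.1)²·(+0.028636) = +6329.5 m/s²;  |a| = 6329.5 m/s².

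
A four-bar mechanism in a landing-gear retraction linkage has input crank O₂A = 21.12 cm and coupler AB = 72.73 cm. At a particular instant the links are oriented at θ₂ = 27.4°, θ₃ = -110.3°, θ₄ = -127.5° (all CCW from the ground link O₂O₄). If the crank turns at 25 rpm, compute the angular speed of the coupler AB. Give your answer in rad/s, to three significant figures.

1.09

ω₂ = 2.618 rad/s (from 25 rpm).
Differentiating the loop-closure r₂e^{iθ₂}+r₃e^{iθ₃}=r₁+r₄e^{iθ₄} gives r₂ω₂e^{iθ₂}+r₃ω₃e^{iθ₃}=r₄ω₄e^{iθ₄}.
Eliminating the other unknown: ω₃ = r₂ω₂ sin(θ₄−θ₂) / [r₃ sin(θ₃−θ₄)].
Numerator sine = -0.42420; denominator sine = +0.29571.
Result = 0.2112·2.618·(-0.42420) / (0.7273·(+0.29571)) = -1.0906 rad/s; magnitude 1.0906 rad/s.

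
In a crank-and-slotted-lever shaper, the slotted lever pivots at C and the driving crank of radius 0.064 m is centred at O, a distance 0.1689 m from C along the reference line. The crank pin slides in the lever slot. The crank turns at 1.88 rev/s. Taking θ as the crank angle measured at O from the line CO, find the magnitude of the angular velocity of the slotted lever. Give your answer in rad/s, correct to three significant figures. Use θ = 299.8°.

2.58

ω = 11.81 rad/s (from 1.88 rev/s).
Crank pin A relative to C: A = (d + r cosθ, r sinθ); lever angle φ = atan2(r sinθ, d + r cosθ).
Differentiating tanφ: φ̇ = rω(d cosθ + r)/(d² + r² + 2dr cosθ).
d² + r² + 2dr cosθ = |CA|² = 0.0433674 m²;  d cosθ + r = +0.14794 m.
|ω_lever| = |0.064·11.81·+0.14794| / 0.0433674 = 2.5789 rad/s.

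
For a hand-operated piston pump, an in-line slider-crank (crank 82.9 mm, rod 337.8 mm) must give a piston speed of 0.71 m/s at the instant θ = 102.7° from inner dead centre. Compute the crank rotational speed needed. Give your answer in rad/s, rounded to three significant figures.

For an in-line slider-crank, |v_piston| = rω|sinθ|·[1 + r cosθ/√(L² − r² sin²θ)].
With r = 0.0829 m, L = 0.3378 m, θ = 102.7°: the bracketed kinematic factor |dx/dθ| = 0.076378 m.
ω = v/|dx/dθ| = 0.71/0.076378 = 9.2959 rad/s.

9.30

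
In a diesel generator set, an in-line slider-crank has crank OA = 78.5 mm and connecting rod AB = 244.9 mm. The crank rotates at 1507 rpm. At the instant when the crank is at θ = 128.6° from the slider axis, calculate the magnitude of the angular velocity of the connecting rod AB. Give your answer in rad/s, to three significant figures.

32.6

ω = 157.8 rad/s (converted from 1507 rpm).
The rod makes angle φ with the slider axis where L sinφ = r sinθ; differentiating, L cosφ·φ̇ = r ω cosθ.
L cosφ = √(L² − r² sin²θ) = 0.23709 m.
|ω_rod| = r ω |cosθ| / √(L² − r² sin²θ) = 0.0785·157.8·0.62388/0.23709 = 32.598 rad/s.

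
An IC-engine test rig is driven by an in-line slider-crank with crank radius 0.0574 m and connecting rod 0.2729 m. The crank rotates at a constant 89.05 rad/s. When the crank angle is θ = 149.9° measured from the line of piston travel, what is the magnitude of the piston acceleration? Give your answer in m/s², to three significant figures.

ω = 89.05 rad/s
x(θ) = r cosθ + √(L² − r² sin²θ); with ω constant, a = ω²·d²x/dθ².
d²x/dθ² = −r cosθ − r²(cos2θ)/√u − r⁴ sin²2θ/(4u^{3/2}),  u = L² − r² sin²θ = 0.0736457 m².
Substituting r = 0.0574 m, L = 0.2729 m, θ = 149.9°: d²x/dθ² = +0.043524 m.
a = ω²·d²x/dθ² = (89.05)²·(+0.043524) = +345.14 m/s²;  |a| = 345.14 m/s².

345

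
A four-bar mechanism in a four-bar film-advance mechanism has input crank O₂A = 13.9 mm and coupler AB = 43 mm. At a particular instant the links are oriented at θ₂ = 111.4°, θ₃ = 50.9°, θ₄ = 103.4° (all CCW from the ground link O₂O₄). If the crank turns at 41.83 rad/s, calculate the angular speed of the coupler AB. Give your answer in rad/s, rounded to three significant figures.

ω₂ = 41.83 rad/s
Differentiating the loop-closure r₂e^{iθ₂}+r₃e^{iθ₃}=r₁+r₄e^{iθ₄} gives r₂ω₂e^{iθ₂}+r₃ω₃e^{iθ₃}=r₄ω₄e^{iθ₄}.
Eliminating the other unknown: ω₃ = r₂ω₂ sin(θ₄−θ₂) / [r₃ sin(θ₃−θ₄)].
Numerator sine = -0.13917; denominator sine = -0.79335.
Result = 0.0139·41.83·(-0.13917) / (0.043·(-0.79335)) = +2.372 rad/s; magnitude 2.372 rad/s.

2.37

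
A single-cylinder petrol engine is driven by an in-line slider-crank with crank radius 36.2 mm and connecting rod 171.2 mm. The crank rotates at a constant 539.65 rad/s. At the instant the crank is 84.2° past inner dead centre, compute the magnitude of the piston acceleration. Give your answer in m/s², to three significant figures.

1170

ω = 539.6 rad/s
x(θ) = r cosθ + √(L² − r² sin²θ); with ω constant, a = ω²·d²x/dθ².
d²x/dθ² = −r cosθ − r²(cos2θ)/√u − r⁴ sin²2θ/(4u^{3/2}),  u = L² − r² sin²θ = 0.0280124 m².
Substituting r = 0.0362 m, L = 0.1712 m, θ = 84.2°: d²x/dθ² = +0.0040078 m.
a = ω²·d²x/dθ² = (539.6)²·(+0.0040078) = +1167.2 m/s²;  |a| = 1167.2 m/s².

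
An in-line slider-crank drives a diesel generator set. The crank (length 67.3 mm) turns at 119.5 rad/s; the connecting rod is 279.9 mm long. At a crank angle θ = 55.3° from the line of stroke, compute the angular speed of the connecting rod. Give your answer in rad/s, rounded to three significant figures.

16.7

ω = 119.5 rad/s
The rod makes angle φ with the slider axis where L sinφ = r sinθ; differentiating, L cosφ·φ̇ = r ω cosθ.
L cosφ = √(L² − r² sin²θ) = 0.27438 m.
|ω_rod| = r ω |cosθ| / √(L² − r² sin²θ) = 0.0673·119.5·0.56928/0.27438 = 16.686 rad/s.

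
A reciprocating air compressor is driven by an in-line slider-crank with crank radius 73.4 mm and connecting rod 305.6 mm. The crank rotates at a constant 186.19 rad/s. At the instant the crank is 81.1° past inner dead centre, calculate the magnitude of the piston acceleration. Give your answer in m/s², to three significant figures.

204

ω = 186.2 rad/s
x(θ) = r cosθ + √(L² − r² sin²θ); with ω constant, a = ω²·d²x/dθ².
d²x/dθ² = −r cosθ − r²(cos2θ)/√u − r⁴ sin²2θ/(4u^{3/2}),  u = L² − r² sin²θ = 0.0881328 m².
Substituting r = 0.0734 m, L = 0.3056 m, θ = 81.1°: d²x/dθ² = +0.0058974 m.
a = ω²·d²x/dθ² = (186.2)²·(+0.0058974) = +204.44 m/s²;  |a| = 204.44 m/s².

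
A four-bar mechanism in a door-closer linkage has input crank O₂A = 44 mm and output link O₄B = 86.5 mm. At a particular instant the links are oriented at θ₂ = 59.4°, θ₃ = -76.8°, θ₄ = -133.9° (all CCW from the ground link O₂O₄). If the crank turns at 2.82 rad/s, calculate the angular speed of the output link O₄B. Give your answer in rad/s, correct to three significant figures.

ω₂ = 2.82 rad/s
Differentiating the loop-closure r₂e^{iθ₂}+r₃e^{iθ₃}=r₁+r₄e^{iθ₄} gives r₂ω₂e^{iθ₂}+r₃ω₃e^{iθ₃}=r₄ω₄e^{iθ₄}.
Eliminating the other unknown: ω₄ = r₂ω₂ sin(θ₂−θ₃) / [r₄ sin(θ₄−θ₃)].
Numerator sine = +0.69214; denominator sine = -0.83962.
Result = 0.044·2.82·(+0.69214) / (0.0865·(-0.83962)) = -1.1825 rad/s; magnitude 1.1825 rad/s.

1.18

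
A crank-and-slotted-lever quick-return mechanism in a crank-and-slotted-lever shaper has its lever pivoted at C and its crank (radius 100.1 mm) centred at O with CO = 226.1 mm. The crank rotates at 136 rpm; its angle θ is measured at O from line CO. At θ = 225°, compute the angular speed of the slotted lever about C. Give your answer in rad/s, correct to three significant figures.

ω = 14.24 rad/s (from 136 rpm).
Crank pin A relative to C: A = (d + r cosθ, r sinθ); lever angle φ = atan2(r sinθ, d + r cosθ).
Differentiating tanφ: φ̇ = rω(d cosθ + r)/(d² + r² + 2dr cosθ).
d² + r² + 2dr cosθ = |CA|² = 0.0291339 m²;  d cosθ + r = -0.059777 m.
|ω_lever| = |0.1001·14.24·-0.059777| / 0.0291339 = 2.9251 rad/s.

2.93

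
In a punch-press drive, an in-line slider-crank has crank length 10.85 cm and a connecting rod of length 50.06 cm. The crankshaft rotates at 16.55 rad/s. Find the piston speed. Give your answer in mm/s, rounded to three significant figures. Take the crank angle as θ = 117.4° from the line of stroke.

1430

ω = 16.55 rad/s
For an in-line slider-crank, x = r cosθ + √(L² − r² sin²θ), so v = −rω sinθ·[1 + r cosθ/√(L² − r² sin²θ)].
With r = 0.1085 m, L = 0.5006 m, θ = 117.4°: √(L² − r² sin²θ) = 0.49124 m.
v = −0.1085·16.55·0.88782·[1 + 0.1085·-0.46020/0.49124] = -1.4322 m/s.
|v| = 1.4322 m/s = 1432.2 mm/s.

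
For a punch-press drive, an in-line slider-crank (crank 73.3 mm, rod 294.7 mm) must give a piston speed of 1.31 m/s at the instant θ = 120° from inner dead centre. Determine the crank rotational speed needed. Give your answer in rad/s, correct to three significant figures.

23.6

For an in-line slider-crank, |v_piston| = rω|sinθ|·[1 + r cosθ/√(L² − r² sin²θ)].
With r = 0.0733 m, L = 0.2947 m, θ = 120°: the bracketed kinematic factor |dx/dθ| = 0.055395 m.
ω = v/|dx/dθ| = 1.31/0.055395 = 23.648 rad/s.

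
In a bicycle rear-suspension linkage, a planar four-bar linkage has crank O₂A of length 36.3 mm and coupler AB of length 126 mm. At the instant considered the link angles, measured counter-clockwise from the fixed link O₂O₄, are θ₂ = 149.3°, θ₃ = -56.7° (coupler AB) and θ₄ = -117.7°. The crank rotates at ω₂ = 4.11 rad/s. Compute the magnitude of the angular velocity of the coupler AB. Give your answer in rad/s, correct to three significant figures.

ω₂ = 4.11 rad/s
Differentiating the loop-closure r₂e^{iθ₂}+r₃e^{iθ₃}=r₁+r₄e^{iθ₄} gives r₂ω₂e^{iθ₂}+r₃ω₃e^{iθ₃}=r₄ω₄e^{iθ₄}.
Eliminating the other unknown: ω₃ = r₂ω₂ sin(θ₄−θ₂) / [r₃ sin(θ₃−θ₄)].
Numerator sine = +0.99863; denominator sine = +0.87462.
Result = 0.0363·4.11·(+0.99863) / (0.126·(+0.87462)) = +1.352 rad/s; magnitude 1.352 rad/s.

1.35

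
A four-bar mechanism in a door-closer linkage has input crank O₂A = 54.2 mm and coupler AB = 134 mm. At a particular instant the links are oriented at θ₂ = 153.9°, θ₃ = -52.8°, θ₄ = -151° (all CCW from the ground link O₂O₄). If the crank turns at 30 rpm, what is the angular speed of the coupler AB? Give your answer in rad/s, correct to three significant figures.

1.05

ω₂ = 3.142 rad/s (from 30 rpm).
Differentiating the loop-closure r₂e^{iθ₂}+r₃e^{iθ₃}=r₁+r₄e^{iθ₄} gives r₂ω₂e^{iθ₂}+r₃ω₃e^{iθ₃}=r₄ω₄e^{iθ₄}.
Eliminating the other unknown: ω₃ = r₂ω₂ sin(θ₄−θ₂) / [r₃ sin(θ₃−θ₄)].
Numerator sine = +0.82015; denominator sine = +0.98978.
Result = 0.0542·3.142·(+0.82015) / (0.134·(+0.98978)) = +1.0529 rad/s; magnitude 1.0529 rad/s.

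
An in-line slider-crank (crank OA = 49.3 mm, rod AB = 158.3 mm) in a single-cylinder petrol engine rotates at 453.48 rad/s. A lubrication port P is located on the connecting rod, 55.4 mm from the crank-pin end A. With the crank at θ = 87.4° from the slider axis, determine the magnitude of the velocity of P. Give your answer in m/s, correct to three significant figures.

ω = 453.5 rad/s.  Crank-pin speed |V_A| = rω = 22.357 m/s, perpendicular to OA.
Rod angle: sinφ = −(r/L) sinθ ⇒ φ = -18.126°; ω_rod = −rω cosθ/√(L²−r²sin²θ) = -6.7411 rad/s.
V_P = V_A + ω_rod × AP, with AP = 0.0554 m along the rod.
Components: V_Px = −rω sinθ − a·ω_rod·sinφ = -22.45 m/s;  V_Py = rω cosθ + a·ω_rod·cosφ = +0.65924 m/s.
|V_P| = √(V_Px² + V_Py²) = 22.459 m/s.

22.5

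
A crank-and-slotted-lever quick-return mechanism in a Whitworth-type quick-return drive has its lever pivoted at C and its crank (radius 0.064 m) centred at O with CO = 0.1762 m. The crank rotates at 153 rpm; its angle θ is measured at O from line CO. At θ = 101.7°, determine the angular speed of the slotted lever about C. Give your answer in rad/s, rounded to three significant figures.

0.948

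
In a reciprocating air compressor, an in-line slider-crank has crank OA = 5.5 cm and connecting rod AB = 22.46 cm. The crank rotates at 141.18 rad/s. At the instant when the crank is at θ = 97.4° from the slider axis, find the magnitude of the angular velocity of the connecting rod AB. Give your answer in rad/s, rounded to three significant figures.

4.59

ω = 141.2 rad/s
The rod makes angle φ with the slider axis where L sinφ = r sinθ; differentiating, L cosφ·φ̇ = r ω cosθ.
L cosφ = √(L² − r² sin²θ) = 0.21788 m.
|ω_rod| = r ω |cosθ| / √(L² − r² sin²θ) = 0.055·141.2·0.12880/0.21788 = 4.5901 rad/s.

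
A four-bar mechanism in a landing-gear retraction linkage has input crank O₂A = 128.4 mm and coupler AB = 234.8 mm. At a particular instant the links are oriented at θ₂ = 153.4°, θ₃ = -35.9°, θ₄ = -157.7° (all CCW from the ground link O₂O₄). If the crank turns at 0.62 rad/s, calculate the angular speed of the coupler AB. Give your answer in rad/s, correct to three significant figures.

ω₂ = 0.62 rad/s
Differentiating the loop-closure r₂e^{iθ₂}+r₃e^{iθ₃}=r₁+r₄e^{iθ₄} gives r₂ω₂e^{iθ₂}+r₃ω₃e^{iθ₃}=r₄ω₄e^{iθ₄}.
Eliminating the other unknown: ω₃ = r₂ω₂ sin(θ₄−θ₂) / [r₃ sin(θ₃−θ₄)].
Numerator sine = +0.75356; denominator sine = +0.84989.
Result = 0.1284·0.62·(+0.75356) / (0.2348·(+0.84989)) = +0.30062 rad/s; magnitude 0.30062 rad/s.

0.301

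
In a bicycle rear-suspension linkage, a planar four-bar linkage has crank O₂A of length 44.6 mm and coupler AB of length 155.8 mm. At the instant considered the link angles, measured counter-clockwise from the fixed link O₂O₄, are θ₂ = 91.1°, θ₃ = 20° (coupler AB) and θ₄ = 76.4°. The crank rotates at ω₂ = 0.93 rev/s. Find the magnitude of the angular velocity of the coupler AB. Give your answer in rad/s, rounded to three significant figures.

0.510

ω₂ = 5.843 rad/s (from 0.93 rev/s).
Differentiating the loop-closure r₂e^{iθ₂}+r₃e^{iθ₃}=r₁+r₄e^{iθ₄} gives r₂ω₂e^{iθ₂}+r₃ω₃e^{iθ₃}=r₄ω₄e^{iθ₄}.
Eliminating the other unknown: ω₃ = r₂ω₂ sin(θ₄−θ₂) / [r₃ sin(θ₃−θ₄)].
Numerator sine = -0.25376; denominator sine = -0.83292.
Result = 0.0446·5.843·(-0.25376) / (0.1558·(-0.83292)) = +0.50962 rad/s; magnitude 0.50962 rad/s.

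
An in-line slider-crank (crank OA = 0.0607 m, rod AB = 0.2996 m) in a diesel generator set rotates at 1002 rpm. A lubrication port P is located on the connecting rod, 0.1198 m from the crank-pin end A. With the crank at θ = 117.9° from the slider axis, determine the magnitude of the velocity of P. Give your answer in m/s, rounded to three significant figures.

5.70

ω = 104.9 rad/s.  Crank-pin speed |V_A| = rω = 6.3692 m/s, perpendicular to OA.
Rod angle: sinφ = −(r/L) sinθ ⇒ φ = -10.315°; ω_rod = −rω cosθ/√(L²−r²sin²θ) = +10.111 rad/s.
V_P = V_A + ω_rod × AP, with AP = 0.1198 m along the rod.
Components: V_Px = −rω sinθ − a·ω_rod·sinφ = -5.412 m/s;  V_Py = rω cosθ + a·ω_rod·cosφ = -1.7886 m/s.
|V_P| = √(V_Px² + V_Py²) = 5.6999 m/s.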